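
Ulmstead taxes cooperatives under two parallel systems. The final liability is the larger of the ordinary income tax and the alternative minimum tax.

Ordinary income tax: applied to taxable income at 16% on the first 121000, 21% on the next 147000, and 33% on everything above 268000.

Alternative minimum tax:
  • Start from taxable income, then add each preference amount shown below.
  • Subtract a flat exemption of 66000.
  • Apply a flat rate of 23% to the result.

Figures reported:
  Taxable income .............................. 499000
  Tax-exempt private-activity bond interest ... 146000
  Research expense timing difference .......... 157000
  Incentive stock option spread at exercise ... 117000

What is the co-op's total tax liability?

196190

Alternative minimum tax:
  Adjusted income: 499000 + 146000 + 157000 + 117000 = 919000
  Less exemption 66000 → base 853000
  853000 × 23% = 196190

Ordinary income tax:
  121000 × 16% = 19360
  147000 × 21% = 30870
  231000 × 33% = 76230
  → 126460

196190 > 126460, so the alternative minimum tax is the binding amount.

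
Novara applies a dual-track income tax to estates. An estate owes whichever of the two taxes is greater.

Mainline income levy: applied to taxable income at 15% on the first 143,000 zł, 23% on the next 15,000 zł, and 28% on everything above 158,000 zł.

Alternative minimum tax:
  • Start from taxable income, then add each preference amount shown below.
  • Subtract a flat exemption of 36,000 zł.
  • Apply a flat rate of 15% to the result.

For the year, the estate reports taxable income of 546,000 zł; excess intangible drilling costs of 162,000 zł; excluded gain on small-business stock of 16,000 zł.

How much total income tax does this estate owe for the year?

Alternative minimum tax:
  Adjusted income: 546,000 zł + 162,000 zł + 16,000 zł = 724,000 zł
  Less exemption 36,000 zł → base 688,000 zł
  688,000 zł × 15% = 103,200 zł

Mainline income levy:
  143,000 zł × 15% = 21,450 zł
  15,000 zł × 23% = 3,450 zł
  388,000 zł × 28% = 108,640 zł
  → 133,540 zł

133,540 zł > 103,200 zł, so the mainline income levy governs.

133,540 zł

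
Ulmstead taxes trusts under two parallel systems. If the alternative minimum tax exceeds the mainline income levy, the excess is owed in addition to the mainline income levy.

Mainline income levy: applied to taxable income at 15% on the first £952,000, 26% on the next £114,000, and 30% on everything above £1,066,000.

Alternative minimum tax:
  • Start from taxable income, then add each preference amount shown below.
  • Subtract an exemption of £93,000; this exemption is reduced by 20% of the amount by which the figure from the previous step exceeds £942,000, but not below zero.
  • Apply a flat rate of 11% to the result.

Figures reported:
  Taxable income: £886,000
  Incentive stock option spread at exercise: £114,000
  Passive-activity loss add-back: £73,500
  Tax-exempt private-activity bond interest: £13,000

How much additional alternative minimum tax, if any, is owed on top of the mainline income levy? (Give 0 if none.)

Mainline income levy:
  £886,000 × 15% = £132,900

Alternative minimum tax:
  Adjusted income: £886,000 + £114,000 + £73,500 + £13,000 = £1,086,500
  Exemption: £93,000 − 20% × (£1,086,500 − £942,000) = £93,000 − £28,900 = £64,100
  Base: £1,086,500 − £64,100 = £1,022,400
  £1,022,400 × 11% = £112,464

£112,464 ≤ £132,900, so no add-on is due.

£0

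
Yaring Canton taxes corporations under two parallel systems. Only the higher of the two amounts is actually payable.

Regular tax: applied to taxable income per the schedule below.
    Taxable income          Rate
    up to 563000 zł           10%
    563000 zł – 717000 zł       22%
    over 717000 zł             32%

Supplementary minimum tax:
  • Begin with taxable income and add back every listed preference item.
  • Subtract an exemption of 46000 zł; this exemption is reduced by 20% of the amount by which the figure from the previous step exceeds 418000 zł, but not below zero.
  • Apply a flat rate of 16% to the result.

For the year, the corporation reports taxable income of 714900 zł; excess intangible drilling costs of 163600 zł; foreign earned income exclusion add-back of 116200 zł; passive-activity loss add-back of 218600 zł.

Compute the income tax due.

194128 zł

Regular tax:
  563000 zł × 10% = 56300 zł
  151900 zł × 22% = 33418 zł
  → 89718 zł

Supplementary minimum tax:
  Adjusted income: 714900 zł + 163600 zł + 116200 zł + 218600 zł = 1213300 zł
  Exemption: 20% × (1213300 zł − 418000 zł) = 159060 zł ≥ 46000 zł, so the exemption is fully phased out
  Base: 1213300 zł − 0 zł = 1213300 zł
  1213300 zł × 16% = 194128 zł

194128 zł > 89718 zł, so the supplementary minimum tax is the binding amount.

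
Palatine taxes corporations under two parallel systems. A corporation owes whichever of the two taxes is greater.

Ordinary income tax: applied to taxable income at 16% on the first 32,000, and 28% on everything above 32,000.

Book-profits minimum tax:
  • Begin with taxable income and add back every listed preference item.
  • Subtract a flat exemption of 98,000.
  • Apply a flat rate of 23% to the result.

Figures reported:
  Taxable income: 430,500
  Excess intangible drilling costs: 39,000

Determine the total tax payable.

Book-profits minimum tax:
  Adjusted income: 430,500 + 39,000 = 469,500
  Less exemption 98,000 → base 371,500
  371,500 × 23% = 85,445

Ordinary income tax:
  32,000 × 16% = 5,120
  398,500 × 28% = 111,580
  → 116,700

116,700 > 85,445, so the ordinary income tax governs.

116,700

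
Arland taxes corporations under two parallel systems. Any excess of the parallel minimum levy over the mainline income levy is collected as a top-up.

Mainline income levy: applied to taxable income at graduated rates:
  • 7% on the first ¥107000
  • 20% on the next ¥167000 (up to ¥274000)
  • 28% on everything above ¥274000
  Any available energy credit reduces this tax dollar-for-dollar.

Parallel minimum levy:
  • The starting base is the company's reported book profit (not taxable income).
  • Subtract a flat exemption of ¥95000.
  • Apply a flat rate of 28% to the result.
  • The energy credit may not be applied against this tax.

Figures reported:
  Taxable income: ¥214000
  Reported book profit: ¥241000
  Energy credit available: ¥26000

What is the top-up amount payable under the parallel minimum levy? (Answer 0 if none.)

Mainline income levy:
  ¥107000 × 7% = ¥7490
  ¥107000 × 20% = ¥21400
  → ¥28890
  Less energy credit ¥26000 → ¥2890

Parallel minimum levy:
  Base (reported book profit): ¥241000
  Less exemption ¥95000 → base ¥146000
  ¥146000 × 28% = ¥40880

Excess of parallel minimum levy over mainline income levy: ¥40880 − ¥2890 = ¥37990.

¥37990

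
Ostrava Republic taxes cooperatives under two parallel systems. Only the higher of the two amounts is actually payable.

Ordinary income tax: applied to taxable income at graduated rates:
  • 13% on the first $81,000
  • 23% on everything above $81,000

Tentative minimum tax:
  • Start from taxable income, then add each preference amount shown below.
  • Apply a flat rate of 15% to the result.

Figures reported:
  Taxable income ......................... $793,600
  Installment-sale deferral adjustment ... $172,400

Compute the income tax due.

Tentative minimum tax:
  Adjusted income: $793,600 + $172,400 = $966,000
  $966,000 × 15% = $144,900

Ordinary income tax:
  $81,000 × 13% = $10,530
  $712,600 × 23% = $163,898
  → $174,428

$174,428 > $144,900, so the ordinary income tax governs.

$174,428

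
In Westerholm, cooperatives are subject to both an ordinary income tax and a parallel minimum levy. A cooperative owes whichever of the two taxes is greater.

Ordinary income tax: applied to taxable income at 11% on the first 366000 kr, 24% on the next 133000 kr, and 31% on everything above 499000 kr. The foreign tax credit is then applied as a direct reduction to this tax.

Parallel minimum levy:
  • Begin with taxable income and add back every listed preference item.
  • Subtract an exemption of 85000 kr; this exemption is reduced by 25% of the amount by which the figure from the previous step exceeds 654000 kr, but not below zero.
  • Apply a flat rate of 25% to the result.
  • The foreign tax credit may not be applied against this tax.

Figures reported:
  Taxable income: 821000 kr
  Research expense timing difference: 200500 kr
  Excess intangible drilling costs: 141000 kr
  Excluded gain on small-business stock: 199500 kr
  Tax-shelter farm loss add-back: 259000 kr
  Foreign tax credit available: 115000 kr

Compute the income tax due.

405250 kr

Ordinary income tax:
  366000 kr × 11% = 40260 kr
  133000 kr × 24% = 31920 kr
  322000 kr × 31% = 99820 kr
  → 172000 kr
  Less foreign tax credit 115000 kr → 57000 kr

Parallel minimum levy:
  Adjusted income: 821000 kr + 200500 kr + 141000 kr + 199500 kr + 259000 kr = 1621000 kr
  Exemption: 25% × (1621000 kr − 654000 kr) = 241750 kr ≥ 85000 kr, so the exemption is fully phased out
  Base: 1621000 kr − 0 kr = 1621000 kr
  1621000 kr × 25% = 405250 kr

405250 kr > 57000 kr, so the parallel minimum levy is the binding amount.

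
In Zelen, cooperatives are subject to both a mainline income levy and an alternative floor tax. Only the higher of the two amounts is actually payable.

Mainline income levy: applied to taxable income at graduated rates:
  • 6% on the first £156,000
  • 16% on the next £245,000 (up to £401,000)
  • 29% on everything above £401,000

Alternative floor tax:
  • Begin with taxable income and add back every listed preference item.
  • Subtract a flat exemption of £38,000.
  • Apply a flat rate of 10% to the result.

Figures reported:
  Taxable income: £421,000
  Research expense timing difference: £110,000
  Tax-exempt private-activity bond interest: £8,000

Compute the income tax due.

Mainline income levy:
  £156,000 × 6% = £9,360
  £245,000 × 16% = £39,200
  £20,000 × 29% = £5,800
  → £54,360

Alternative floor tax:
  Adjusted income: £421,000 + £110,000 + £8,000 = £539,000
  Less exemption £38,000 → base £501,000
  £501,000 × 10% = £50,100

£54,360 > £50,100, so the mainline income levy governs.

£54,360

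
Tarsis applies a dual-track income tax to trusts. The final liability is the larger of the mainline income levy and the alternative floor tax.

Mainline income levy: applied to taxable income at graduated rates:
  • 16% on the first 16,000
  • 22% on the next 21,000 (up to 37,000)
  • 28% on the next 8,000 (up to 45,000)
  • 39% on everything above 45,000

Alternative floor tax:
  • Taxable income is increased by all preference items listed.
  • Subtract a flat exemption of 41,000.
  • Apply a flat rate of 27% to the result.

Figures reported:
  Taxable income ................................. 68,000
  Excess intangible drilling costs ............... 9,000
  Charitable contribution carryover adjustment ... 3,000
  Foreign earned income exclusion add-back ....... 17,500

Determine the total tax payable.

Alternative floor tax:
  Adjusted income: 68,000 + 9,000 + 3,000 + 17,500 = 97,500
  Less exemption 41,000 → base 56,500
  56,500 × 27% = 15,255

Mainline income levy:
  16,000 × 16% = 2,560
  21,000 × 22% = 4,620
  8,000 × 28% = 2,240
  23,000 × 39% = 8,970
  → 18,390

18,390 > 15,255, so the mainline income levy governs.

18,390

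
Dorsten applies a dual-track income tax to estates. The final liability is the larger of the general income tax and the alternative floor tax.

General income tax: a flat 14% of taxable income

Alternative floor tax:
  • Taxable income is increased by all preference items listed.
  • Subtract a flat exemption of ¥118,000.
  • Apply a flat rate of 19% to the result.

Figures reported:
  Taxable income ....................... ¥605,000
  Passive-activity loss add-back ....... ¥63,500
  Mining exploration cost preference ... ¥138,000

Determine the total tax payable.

¥130,815

Alternative floor tax:
  Adjusted income: ¥605,000 + ¥63,500 + ¥138,000 = ¥806,500
  Less exemption ¥118,000 → base ¥688,500
  ¥688,500 × 19% = ¥130,815

General income tax:
  ¥605,000 × 14% = ¥84,700

¥130,815 > ¥84,700, so the alternative floor tax is the binding amount.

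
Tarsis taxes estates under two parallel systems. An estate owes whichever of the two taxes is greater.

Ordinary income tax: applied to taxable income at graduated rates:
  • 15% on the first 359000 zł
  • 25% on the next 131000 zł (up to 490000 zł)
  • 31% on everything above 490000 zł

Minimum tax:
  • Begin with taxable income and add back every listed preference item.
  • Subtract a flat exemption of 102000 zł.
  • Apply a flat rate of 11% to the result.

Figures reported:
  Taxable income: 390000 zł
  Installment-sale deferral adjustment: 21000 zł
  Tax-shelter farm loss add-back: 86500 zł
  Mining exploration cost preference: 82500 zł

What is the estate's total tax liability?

61600 zł

Minimum tax:
  Adjusted income: 390000 zł + 21000 zł + 86500 zł + 82500 zł = 580000 zł
  Less exemption 102000 zł → base 478000 zł
  478000 zł × 11% = 52580 zł

Ordinary income tax:
  359000 zł × 15% = 53850 zł
  31000 zł × 25% = 7750 zł
  → 61600 zł

61600 zł > 52580 zł, so the ordinary income tax governs.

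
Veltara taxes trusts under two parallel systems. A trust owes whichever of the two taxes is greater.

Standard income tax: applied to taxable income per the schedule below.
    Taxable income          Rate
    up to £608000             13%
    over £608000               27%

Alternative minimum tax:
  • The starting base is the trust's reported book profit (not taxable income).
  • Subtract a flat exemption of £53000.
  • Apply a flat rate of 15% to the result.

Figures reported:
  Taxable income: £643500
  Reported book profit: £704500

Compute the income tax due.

Standard income tax:
  £608000 × 13% = £79040
  £35500 × 27% = £9585
  → £88625

Alternative minimum tax:
  Base (reported book profit): £704500
  Less exemption £53000 → base £651500
  £651500 × 15% = £97725

£97725 > £88625, so the alternative minimum tax is the binding amount.

£97725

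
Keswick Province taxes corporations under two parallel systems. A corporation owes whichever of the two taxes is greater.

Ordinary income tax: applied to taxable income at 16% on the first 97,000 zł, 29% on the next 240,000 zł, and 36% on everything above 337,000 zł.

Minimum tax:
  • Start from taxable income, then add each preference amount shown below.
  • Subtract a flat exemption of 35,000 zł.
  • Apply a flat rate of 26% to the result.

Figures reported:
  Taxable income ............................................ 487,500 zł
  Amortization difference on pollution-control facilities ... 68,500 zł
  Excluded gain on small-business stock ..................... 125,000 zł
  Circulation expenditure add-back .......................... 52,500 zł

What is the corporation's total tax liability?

181,610 zł

Minimum tax:
  Adjusted income: 487,500 zł + 68,500 zł + 125,000 zł + 52,500 zł = 733,500 zł
  Less exemption 35,000 zł → base 698,500 zł
  698,500 zł × 26% = 181,610 zł

Ordinary income tax:
  97,000 zł × 16% = 15,520 zł
  240,000 zł × 29% = 69,600 zł
  150,500 zł × 36% = 54,180 zł
  → 139,300 zł

181,610 zł > 139,300 zł, so the minimum tax is the binding amount.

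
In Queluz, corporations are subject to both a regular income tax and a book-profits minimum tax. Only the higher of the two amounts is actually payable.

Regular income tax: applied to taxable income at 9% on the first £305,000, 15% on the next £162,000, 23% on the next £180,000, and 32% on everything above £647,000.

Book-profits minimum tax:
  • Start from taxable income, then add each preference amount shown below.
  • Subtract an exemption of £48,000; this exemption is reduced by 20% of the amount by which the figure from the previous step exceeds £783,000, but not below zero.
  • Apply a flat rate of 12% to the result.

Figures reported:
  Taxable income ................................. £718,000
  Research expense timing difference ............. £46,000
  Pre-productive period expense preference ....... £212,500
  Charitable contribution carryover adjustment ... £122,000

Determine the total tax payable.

£131,820

Book-profits minimum tax:
  Adjusted income: £718,000 + £46,000 + £212,500 + £122,000 = £1,098,500
  Exemption: 20% × (£1,098,500 − £783,000) = £63,100 ≥ £48,000, so the exemption is fully phased out
  Base: £1,098,500 − £0 = £1,098,500
  £1,098,500 × 12% = £131,820

Regular income tax:
  £305,000 × 9% = £27,450
  £162,000 × 15% = £24,300
  £180,000 × 23% = £41,400
  £71,000 × 32% = £22,720
  → £115,870

£131,820 > £115,870, so the book-profits minimum tax is the binding amount.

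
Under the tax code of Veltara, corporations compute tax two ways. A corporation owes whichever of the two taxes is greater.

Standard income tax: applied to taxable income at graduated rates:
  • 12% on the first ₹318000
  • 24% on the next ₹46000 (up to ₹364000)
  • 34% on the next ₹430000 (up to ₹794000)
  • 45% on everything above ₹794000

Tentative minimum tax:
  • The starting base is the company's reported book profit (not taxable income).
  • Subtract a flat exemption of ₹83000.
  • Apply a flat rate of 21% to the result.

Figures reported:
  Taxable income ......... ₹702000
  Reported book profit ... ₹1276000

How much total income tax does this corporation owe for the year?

₹250530

Tentative minimum tax:
  Base (reported book profit): ₹1276000
  Less exemption ₹83000 → base ₹1193000
  ₹1193000 × 21% = ₹250530

Standard income tax:
  ₹318000 × 12% = ₹38160
  ₹46000 × 24% = ₹11040
  ₹338000 × 34% = ₹114920
  → ₹164120

₹250530 > ₹164120, so the tentative minimum tax is the binding amount.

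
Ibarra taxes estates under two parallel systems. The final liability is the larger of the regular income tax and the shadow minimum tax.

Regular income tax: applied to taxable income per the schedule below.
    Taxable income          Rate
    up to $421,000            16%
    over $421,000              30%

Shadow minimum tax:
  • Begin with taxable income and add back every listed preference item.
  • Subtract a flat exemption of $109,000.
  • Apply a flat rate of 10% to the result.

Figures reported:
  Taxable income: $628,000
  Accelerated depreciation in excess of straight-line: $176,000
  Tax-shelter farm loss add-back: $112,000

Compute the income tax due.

$129,460

Shadow minimum tax:
  Adjusted income: $628,000 + $176,000 + $112,000 = $916,000
  Less exemption $109,000 → base $807,000
  $807,000 × 10% = $80,700

Regular income tax:
  $421,000 × 16% = $67,360
  $207,000 × 30% = $62,100
  → $129,460

$129,460 > $80,700, so the regular income tax governs.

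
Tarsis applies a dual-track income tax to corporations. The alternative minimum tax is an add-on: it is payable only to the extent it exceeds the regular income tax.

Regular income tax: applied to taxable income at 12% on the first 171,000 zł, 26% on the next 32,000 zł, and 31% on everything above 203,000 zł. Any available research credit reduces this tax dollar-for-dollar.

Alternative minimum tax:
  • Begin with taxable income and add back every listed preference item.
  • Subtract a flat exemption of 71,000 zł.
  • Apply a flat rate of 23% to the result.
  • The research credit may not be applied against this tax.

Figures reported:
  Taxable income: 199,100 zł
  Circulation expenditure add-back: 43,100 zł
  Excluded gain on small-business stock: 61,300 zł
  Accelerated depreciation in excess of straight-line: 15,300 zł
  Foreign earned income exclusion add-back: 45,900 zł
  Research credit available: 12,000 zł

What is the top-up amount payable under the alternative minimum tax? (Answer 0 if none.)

51,725 zł

Alternative minimum tax:
  Adjusted income: 199,100 zł + 43,100 zł + 61,300 zł + 15,300 zł + 45,900 zł = 364,700 zł
  Less exemption 71,000 zł → base 293,700 zł
  293,700 zł × 23% = 67,551 zł

Regular income tax:
  171,000 zł × 12% = 20,520 zł
  28,100 zł × 26% = 7,306 zł
  → 27,826 zł
  Less research credit 12,000 zł → 15,826 zł

Excess of alternative minimum tax over regular income tax: 67,551 zł − 15,826 zł = 51,725 zł.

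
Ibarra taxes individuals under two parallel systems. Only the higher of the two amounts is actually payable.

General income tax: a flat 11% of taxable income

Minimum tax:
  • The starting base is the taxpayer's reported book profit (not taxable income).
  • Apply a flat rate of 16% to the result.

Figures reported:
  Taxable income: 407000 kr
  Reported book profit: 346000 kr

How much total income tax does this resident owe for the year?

55360 kr

General income tax:
  407000 kr × 11% = 44770 kr

Minimum tax:
  Base (reported book profit): 346000 kr
  346000 kr × 16% = 55360 kr

55360 kr > 44770 kr, so the minimum tax is the binding amount.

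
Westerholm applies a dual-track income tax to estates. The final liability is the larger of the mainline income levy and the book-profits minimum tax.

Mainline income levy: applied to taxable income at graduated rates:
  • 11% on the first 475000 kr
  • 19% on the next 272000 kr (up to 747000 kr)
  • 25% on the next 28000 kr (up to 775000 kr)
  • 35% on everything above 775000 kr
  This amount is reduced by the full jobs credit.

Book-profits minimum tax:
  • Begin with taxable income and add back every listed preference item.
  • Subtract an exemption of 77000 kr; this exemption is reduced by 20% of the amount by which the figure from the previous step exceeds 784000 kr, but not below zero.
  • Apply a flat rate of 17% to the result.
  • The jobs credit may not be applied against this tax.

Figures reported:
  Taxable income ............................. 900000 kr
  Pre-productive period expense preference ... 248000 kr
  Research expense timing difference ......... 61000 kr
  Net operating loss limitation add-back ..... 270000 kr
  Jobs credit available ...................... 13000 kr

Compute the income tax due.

251430 kr

Mainline income levy:
  475000 kr × 11% = 52250 kr
  272000 kr × 19% = 51680 kr
  28000 kr × 25% = 7000 kr
  125000 kr × 35% = 43750 kr
  → 154680 kr
  Less jobs credit 13000 kr → 141680 kr

Book-profits minimum tax:
  Adjusted income: 900000 kr + 248000 kr + 61000 kr + 270000 kr = 1479000 kr
  Exemption: 20% × (1479000 kr − 784000 kr) = 139000 kr ≥ 77000 kr, so the exemption is fully phased out
  Base: 1479000 kr − 0 kr = 1479000 kr
  1479000 kr × 17% = 251430 kr

251430 kr > 141680 kr, so the book-profits minimum tax is the binding amount.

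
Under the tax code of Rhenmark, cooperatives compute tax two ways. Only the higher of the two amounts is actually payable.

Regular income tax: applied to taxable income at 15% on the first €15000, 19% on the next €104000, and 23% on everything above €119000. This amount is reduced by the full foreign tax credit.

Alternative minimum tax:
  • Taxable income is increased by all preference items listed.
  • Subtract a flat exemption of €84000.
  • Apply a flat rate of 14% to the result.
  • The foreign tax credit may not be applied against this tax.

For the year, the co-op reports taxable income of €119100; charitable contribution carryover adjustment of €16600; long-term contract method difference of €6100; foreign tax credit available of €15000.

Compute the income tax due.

Alternative minimum tax:
  Adjusted income: €119100 + €16600 + €6100 = €141800
  Less exemption €84000 → base €57800
  €57800 × 14% = €8092

Regular income tax:
  €15000 × 15% = €2250
  €104000 × 19% = €19760
  €100 × 23% = €23
  → €22033
  Less foreign tax credit €15000 → €7033

€8092 > €7033, so the alternative minimum tax is the binding amount.

€8092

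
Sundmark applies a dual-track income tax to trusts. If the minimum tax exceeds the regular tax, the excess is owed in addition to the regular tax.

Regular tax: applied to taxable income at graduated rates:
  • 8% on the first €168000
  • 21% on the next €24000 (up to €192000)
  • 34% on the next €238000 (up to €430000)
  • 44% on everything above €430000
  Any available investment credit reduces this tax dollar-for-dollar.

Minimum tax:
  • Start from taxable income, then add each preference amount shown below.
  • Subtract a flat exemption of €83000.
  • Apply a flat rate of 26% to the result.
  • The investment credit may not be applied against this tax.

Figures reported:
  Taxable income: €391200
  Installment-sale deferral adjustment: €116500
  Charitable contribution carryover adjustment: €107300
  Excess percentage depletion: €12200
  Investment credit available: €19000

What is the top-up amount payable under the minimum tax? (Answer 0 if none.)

€74284

Regular tax:
  €168000 × 8% = €13440
  €24000 × 21% = €5040
  €199200 × 34% = €67728
  → €86208
  Less investment credit €19000 → €67208

Minimum tax:
  Adjusted income: €391200 + €116500 + €107300 + €12200 = €627200
  Less exemption €83000 → base €544200
  €544200 × 26% = €141492

Excess of minimum tax over regular tax: €141492 − €67208 = €74284.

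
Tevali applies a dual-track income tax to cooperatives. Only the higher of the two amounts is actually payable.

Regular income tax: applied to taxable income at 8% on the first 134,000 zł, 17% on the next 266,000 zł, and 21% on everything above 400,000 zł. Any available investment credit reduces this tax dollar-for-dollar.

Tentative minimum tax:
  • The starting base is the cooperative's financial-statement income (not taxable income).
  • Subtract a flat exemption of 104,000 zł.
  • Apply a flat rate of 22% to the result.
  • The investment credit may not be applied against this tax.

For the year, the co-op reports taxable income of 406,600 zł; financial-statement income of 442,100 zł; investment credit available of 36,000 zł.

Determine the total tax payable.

Tentative minimum tax:
  Base (financial-statement income): 442,100 zł
  Less exemption 104,000 zł → base 338,100 zł
  338,100 zł × 22% = 74,382 zł

Regular income tax:
  134,000 zł × 8% = 10,720 zł
  266,000 zł × 17% = 45,220 zł
  6,600 zł × 21% = 1,386 zł
  → 57,326 zł
  Less investment credit 36,000 zł → 21,326 zł

74,382 zł > 21,326 zł, so the tentative minimum tax is the binding amount.

74,382 zł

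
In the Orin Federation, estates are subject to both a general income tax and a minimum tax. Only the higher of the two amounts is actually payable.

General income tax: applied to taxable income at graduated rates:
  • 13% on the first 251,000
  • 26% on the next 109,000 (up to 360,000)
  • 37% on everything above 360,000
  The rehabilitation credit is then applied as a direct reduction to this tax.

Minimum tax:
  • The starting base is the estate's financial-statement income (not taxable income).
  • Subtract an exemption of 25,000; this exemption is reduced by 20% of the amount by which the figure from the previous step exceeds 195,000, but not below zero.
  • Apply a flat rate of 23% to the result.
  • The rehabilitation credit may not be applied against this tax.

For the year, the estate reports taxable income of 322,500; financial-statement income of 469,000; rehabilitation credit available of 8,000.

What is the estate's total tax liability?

Minimum tax:
  Base (financial-statement income): 469,000
  Exemption: 20% × (469,000 − 195,000) = 54,800 ≥ 25,000, so the exemption is fully phased out
  Base: 469,000 − 0 = 469,000
  469,000 × 23% = 107,870

General income tax:
  251,000 × 13% = 32,630
  71,500 × 26% = 18,590
  → 51,220
  Less rehabilitation credit 8,000 → 43,220

107,870 > 43,220, so the minimum tax is the binding amount.

107,870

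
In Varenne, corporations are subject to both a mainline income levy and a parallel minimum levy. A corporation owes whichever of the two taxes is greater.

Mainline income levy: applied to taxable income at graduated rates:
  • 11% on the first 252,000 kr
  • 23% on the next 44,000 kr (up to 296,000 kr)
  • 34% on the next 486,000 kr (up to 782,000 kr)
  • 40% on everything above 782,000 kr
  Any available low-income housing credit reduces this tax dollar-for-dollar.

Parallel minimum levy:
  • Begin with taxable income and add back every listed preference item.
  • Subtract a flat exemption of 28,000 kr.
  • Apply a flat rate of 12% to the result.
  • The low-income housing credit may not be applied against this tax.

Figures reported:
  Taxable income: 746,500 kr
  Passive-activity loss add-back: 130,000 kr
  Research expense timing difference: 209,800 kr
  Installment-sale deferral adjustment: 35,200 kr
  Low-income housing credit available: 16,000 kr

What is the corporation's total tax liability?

175,010 kr

Parallel minimum levy:
  Adjusted income: 746,500 kr + 130,000 kr + 209,800 kr + 35,200 kr = 1,121,500 kr
  Less exemption 28,000 kr → base 1,093,500 kr
  1,093,500 kr × 12% = 131,220 kr

Mainline income levy:
  252,000 kr × 11% = 27,720 kr
  44,000 kr × 23% = 10,120 kr
  450,500 kr × 34% = 153,170 kr
  → 191,010 kr
  Less low-income housing credit 16,000 kr → 175,010 kr

175,010 kr > 131,220 kr, so the mainline income levy governs.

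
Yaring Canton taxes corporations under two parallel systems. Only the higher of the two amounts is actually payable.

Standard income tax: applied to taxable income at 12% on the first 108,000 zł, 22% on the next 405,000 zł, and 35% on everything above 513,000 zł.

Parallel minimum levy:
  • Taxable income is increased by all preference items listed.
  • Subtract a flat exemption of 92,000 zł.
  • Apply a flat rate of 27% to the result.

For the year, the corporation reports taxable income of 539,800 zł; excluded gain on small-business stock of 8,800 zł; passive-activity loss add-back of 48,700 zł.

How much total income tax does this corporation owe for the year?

Standard income tax:
  108,000 zł × 12% = 12,960 zł
  405,000 zł × 22% = 89,100 zł
  26,800 zł × 35% = 9,380 zł
  → 111,440 zł

Parallel minimum levy:
  Adjusted income: 539,800 zł + 8,800 zł + 48,700 zł = 597,300 zł
  Less exemption 92,000 zł → base 505,300 zł
  505,300 zł × 27% = 136,431 zł

136,431 zł > 111,440 zł, so the parallel minimum levy is the binding amount.

136,431 zł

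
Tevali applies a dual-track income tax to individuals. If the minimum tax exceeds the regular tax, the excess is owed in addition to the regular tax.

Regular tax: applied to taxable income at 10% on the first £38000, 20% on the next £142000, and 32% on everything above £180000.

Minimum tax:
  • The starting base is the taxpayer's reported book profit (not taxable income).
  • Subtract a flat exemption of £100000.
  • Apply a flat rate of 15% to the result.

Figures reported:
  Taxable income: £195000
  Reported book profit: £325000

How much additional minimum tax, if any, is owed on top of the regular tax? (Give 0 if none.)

£0

Regular tax:
  £38000 × 10% = £3800
  £142000 × 20% = £28400
  £15000 × 32% = £4800
  → £37000

Minimum tax:
  Base (reported book profit): £325000
  Less exemption £100000 → base £225000
  £225000 × 15% = £33750

£33750 ≤ £37000, so no add-on is due.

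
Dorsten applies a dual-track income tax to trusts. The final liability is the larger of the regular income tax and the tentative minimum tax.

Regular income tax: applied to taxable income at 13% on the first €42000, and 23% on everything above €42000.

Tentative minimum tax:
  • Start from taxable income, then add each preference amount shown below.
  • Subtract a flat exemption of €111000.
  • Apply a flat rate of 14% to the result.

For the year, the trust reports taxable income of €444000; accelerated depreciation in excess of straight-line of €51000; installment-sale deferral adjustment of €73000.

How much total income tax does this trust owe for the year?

€97920

Regular income tax:
  €42000 × 13% = €5460
  €402000 × 23% = €92460
  → €97920

Tentative minimum tax:
  Adjusted income: €444000 + €51000 + €73000 = €568000
  Less exemption €111000 → base €457000
  €457000 × 14% = €63980

€97920 > €63980, so the regular income tax governs.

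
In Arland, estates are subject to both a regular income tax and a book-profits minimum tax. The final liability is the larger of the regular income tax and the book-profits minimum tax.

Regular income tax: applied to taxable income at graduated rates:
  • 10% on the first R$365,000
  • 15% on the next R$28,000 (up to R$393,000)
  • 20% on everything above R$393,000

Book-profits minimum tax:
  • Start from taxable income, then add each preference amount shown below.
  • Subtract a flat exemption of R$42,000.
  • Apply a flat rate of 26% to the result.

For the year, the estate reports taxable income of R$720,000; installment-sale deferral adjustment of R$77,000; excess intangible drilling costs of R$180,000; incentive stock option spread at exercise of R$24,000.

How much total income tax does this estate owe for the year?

Book-profits minimum tax:
  Adjusted income: R$720,000 + R$77,000 + R$180,000 + R$24,000 = R$1,001,000
  Less exemption R$42,000 → base R$959,000
  R$959,000 × 26% = R$249,340

Regular income tax:
  R$365,000 × 10% = R$36,500
  R$28,000 × 15% = R$4,200
  R$327,000 × 20% = R$65,400
  → R$106,100

R$249,340 > R$106,100, so the book-profits minimum tax is the binding amount.

R$249,340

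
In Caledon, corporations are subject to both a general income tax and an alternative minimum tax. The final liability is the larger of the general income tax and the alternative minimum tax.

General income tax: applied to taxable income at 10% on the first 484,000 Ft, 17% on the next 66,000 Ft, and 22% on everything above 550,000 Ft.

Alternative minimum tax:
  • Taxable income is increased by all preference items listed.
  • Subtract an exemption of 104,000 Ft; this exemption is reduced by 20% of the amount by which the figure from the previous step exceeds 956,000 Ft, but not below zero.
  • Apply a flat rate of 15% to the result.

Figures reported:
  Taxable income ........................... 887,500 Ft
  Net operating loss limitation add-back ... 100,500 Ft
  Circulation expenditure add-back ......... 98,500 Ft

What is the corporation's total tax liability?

151,290 Ft

General income tax:
  484,000 Ft × 10% = 48,400 Ft
  66,000 Ft × 17% = 11,220 Ft
  337,500 Ft × 22% = 74,250 Ft
  → 133,870 Ft

Alternative minimum tax:
  Adjusted income: 887,500 Ft + 100,500 Ft + 98,500 Ft = 1,086,500 Ft
  Exemption: 104,000 Ft − 20% × (1,086,500 Ft − 956,000 Ft) = 104,000 Ft − 26,100 Ft = 77,900 Ft
  Base: 1,086,500 Ft − 77,900 Ft = 1,008,600 Ft
  1,008,600 Ft × 15% = 151,290 Ft

151,290 Ft > 133,870 Ft, so the alternative minimum tax is the binding amount.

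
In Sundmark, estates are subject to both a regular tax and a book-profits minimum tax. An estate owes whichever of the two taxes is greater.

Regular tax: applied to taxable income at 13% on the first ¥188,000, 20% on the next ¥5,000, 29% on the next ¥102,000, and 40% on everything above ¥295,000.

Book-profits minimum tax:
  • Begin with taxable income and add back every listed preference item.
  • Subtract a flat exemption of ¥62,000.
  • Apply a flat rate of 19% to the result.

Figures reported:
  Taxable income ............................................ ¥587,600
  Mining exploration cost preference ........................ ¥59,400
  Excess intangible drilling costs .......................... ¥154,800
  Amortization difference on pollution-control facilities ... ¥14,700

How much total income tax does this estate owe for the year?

¥172,060

Book-profits minimum tax:
  Adjusted income: ¥587,600 + ¥59,400 + ¥154,800 + ¥14,700 = ¥816,500
  Less exemption ¥62,000 → base ¥754,500
  ¥754,500 × 19% = ¥143,355

Regular tax:
  ¥188,000 × 13% = ¥24,440
  ¥5,000 × 20% = ¥1,000
  ¥102,000 × 29% = ¥29,580
  ¥292,600 × 40% = ¥117,040
  → ¥172,060

¥172,060 > ¥143,355, so the regular tax governs.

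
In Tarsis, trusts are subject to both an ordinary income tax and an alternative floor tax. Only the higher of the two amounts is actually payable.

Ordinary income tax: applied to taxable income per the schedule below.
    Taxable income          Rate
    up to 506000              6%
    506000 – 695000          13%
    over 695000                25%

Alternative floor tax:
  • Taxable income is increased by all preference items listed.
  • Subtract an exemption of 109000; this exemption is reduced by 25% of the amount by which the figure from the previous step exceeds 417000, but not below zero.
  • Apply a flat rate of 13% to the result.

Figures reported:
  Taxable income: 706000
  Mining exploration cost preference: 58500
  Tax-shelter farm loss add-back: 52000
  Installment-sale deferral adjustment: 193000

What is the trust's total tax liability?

Alternative floor tax:
  Adjusted income: 706000 + 58500 + 52000 + 193000 = 1009500
  Exemption: 25% × (1009500 − 417000) = 148125 ≥ 109000, so the exemption is fully phased out
  Base: 1009500 − 0 = 1009500
  1009500 × 13% = 131235

Ordinary income tax:
  506000 × 6% = 30360
  189000 × 13% = 24570
  11000 × 25% = 2750
  → 57680

131235 > 57680, so the alternative floor tax is the binding amount.

131235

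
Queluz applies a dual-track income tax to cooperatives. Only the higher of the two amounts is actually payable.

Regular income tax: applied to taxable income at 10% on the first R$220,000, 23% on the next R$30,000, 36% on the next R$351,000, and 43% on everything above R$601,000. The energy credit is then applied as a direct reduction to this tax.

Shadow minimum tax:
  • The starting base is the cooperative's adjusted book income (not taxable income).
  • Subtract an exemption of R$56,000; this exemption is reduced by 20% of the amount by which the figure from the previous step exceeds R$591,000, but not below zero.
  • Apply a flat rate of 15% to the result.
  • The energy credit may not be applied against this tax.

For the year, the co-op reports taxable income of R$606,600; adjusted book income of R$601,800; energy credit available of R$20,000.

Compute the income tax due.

R$137,668

Shadow minimum tax:
  Base (adjusted book income): R$601,800
  Exemption: R$56,000 − 20% × (R$601,800 − R$591,000) = R$56,000 − R$2,160 = R$53,840
  Base: R$601,800 − R$53,840 = R$547,960
  R$547,960 × 15% = R$82,194

Regular income tax:
  R$220,000 × 10% = R$22,000
  R$30,000 × 23% = R$6,900
  R$351,000 × 36% = R$126,360
  R$5,600 × 43% = R$2,408
  → R$157,668
  Less energy credit R$20,000 → R$137,668

R$137,668 > R$82,194, so the regular income tax governs.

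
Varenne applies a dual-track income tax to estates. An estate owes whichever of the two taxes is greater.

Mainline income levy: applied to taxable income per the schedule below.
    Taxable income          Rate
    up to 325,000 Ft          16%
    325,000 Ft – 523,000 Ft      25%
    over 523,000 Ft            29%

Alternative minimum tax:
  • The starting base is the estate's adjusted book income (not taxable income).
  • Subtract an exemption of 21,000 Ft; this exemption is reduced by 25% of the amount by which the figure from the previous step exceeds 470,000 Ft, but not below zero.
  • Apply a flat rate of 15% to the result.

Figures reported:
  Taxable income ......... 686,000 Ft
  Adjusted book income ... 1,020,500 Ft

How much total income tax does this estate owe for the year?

153,075 Ft

Alternative minimum tax:
  Base (adjusted book income): 1,020,500 Ft
  Exemption: 25% × (1,020,500 Ft − 470,000 Ft) = 137,625 Ft ≥ 21,000 Ft, so the exemption is fully phased out
  Base: 1,020,500 Ft − 0 Ft = 1,020,500 Ft
  1,020,500 Ft × 15% = 153,075 Ft

Mainline income levy:
  325,000 Ft × 16% = 52,000 Ft
  198,000 Ft × 25% = 49,500 Ft
  163,000 Ft × 29% = 47,270 Ft
  → 148,770 Ft

153,075 Ft > 148,770 Ft, so the alternative minimum tax is the binding amount.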